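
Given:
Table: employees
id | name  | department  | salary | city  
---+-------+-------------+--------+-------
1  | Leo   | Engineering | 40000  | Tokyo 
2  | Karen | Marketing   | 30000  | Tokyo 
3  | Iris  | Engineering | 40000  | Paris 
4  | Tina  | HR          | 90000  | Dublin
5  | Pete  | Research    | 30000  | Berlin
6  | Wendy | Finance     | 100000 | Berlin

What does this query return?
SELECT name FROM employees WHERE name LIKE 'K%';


LIKE 'K%' matches names starting with 'K'
Matching: 1

1 rows:
Karen


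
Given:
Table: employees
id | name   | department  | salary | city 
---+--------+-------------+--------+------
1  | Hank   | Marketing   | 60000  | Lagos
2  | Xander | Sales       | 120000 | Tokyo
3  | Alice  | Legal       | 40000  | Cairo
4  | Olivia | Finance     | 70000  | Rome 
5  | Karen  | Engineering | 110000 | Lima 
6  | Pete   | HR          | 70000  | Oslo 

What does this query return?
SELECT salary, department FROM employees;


Projecting columns: salary, department

6 rows:
60000, Marketing
120000, Sales
40000, Legal
70000, Finance
110000, Engineering
70000, HR


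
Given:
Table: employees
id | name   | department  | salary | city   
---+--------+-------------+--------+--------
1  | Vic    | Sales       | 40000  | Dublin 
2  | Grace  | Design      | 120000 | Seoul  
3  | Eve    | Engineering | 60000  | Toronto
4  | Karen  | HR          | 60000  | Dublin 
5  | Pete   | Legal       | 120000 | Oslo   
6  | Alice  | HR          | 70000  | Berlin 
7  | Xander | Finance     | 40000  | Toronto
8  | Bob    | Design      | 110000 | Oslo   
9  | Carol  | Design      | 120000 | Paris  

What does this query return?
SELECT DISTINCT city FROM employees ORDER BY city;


All 'city' values (row order): Dublin, Seoul, Toronto, Dublin, Oslo, Berlin, Toronto, Oslo, Paris
Removing duplicates leaves 6 unique value(s).

6 values:
Berlin
Dublin
Oslo
Paris
Seoul
Toronto


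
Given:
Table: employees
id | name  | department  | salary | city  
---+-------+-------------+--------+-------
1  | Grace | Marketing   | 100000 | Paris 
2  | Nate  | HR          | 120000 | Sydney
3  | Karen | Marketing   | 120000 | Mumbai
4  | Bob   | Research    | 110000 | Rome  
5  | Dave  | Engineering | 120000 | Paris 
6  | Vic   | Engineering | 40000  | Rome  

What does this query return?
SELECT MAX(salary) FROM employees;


Salaries: 100000, 120000, 120000, 110000, 120000, 40000
MAX = 120000

120000


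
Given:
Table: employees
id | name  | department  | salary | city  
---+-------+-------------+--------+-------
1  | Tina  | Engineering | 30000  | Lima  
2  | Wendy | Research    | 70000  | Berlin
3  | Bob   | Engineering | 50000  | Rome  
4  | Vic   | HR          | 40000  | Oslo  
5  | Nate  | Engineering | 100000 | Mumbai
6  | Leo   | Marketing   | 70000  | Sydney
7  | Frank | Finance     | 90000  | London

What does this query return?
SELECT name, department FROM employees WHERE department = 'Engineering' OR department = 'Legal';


Filtering: department = 'Engineering' OR 'Legal'
Matching: 3 rows

3 rows:
Tina, Engineering
Bob, Engineering
Nate, Engineering


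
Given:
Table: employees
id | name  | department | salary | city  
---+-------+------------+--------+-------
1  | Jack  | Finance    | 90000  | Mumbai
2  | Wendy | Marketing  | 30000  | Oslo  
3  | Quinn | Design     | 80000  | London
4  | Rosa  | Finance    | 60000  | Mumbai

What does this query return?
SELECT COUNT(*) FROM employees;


COUNT(*) counts all rows

4


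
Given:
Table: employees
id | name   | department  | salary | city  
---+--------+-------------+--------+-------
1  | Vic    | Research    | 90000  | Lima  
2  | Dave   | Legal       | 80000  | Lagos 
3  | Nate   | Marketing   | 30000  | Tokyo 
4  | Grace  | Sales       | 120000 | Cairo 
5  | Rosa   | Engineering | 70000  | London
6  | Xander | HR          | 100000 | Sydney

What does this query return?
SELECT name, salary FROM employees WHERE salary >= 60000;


Filtering: salary >= 60000
Matching: 5 rows

5 rows:
Vic, 90000
Dave, 80000
Grace, 120000
Rosa, 70000
Xander, 100000


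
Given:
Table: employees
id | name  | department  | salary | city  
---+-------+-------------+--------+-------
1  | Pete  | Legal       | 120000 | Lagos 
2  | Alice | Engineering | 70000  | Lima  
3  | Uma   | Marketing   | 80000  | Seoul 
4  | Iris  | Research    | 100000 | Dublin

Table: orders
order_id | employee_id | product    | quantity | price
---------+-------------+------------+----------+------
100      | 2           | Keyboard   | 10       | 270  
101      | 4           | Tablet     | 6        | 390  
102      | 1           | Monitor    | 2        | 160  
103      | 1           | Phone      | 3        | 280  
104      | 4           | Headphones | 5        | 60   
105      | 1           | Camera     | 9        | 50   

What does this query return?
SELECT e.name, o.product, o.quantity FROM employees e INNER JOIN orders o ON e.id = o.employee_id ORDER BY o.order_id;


Joining employees.id = orders.employee_id:
  employee Alice (id=2) -> order Keyboard
  employee Iris (id=4) -> order Tablet
  employee Pete (id=1) -> order Monitor
  employee Pete (id=1) -> order Phone
  employee Iris (id=4) -> order Headphones
  employee Pete (id=1) -> order Camera


6 rows:
Alice, Keyboard, 10
Iris, Tablet, 6
Pete, Monitor, 2
Pete, Phone, 3
Iris, Headphones, 5
Pete, Camera, 9


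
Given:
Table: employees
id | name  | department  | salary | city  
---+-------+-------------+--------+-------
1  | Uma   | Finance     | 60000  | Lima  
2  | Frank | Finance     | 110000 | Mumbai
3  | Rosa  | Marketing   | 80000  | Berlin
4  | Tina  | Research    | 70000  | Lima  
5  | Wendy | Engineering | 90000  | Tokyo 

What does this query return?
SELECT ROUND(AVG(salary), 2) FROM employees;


SUM(salary) = 410000
COUNT = 5
ROUND(AVG, 2) = ROUND(410000 / 5, 2) = 82000.0

82000.0


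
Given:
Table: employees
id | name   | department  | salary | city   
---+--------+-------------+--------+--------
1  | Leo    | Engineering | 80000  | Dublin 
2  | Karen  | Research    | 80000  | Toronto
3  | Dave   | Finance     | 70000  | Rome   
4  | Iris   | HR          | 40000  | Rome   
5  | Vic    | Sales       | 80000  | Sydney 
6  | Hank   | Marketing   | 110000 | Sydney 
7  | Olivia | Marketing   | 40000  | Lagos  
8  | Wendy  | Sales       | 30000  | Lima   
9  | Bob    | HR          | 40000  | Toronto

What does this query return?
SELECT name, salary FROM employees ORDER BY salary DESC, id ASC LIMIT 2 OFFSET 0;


Sort by salary DESC (id ASC tiebreak), then skip 0 and take 2
Rows 1 through 2

2 rows:
Hank, 110000
Leo, 80000


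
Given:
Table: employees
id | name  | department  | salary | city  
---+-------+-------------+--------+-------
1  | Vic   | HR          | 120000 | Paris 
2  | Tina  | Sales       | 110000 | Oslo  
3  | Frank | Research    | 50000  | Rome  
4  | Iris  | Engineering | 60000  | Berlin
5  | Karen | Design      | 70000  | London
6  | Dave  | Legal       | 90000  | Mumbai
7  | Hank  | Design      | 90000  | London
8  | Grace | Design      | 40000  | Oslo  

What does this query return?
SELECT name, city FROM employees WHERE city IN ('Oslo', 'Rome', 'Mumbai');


Filtering: city IN ('Oslo', 'Rome', 'Mumbai')
Matching: 4 rows

4 rows:
Tina, Oslo
Frank, Rome
Dave, Mumbai
Grace, Oslo


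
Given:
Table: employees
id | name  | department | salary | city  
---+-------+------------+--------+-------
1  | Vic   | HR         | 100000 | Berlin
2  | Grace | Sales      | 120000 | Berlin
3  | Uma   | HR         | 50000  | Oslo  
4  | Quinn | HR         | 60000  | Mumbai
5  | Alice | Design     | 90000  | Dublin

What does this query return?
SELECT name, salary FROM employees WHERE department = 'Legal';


Filtering: department = 'Legal'
Matching rows: 0

Empty result set (0 rows)


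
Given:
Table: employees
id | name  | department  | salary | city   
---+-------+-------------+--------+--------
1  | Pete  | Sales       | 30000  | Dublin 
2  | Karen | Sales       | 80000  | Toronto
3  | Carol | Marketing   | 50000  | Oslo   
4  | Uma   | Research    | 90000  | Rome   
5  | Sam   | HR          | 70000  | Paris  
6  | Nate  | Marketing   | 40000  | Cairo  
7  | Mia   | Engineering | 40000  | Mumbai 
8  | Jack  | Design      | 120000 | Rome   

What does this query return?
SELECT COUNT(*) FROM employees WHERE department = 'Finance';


Counting rows where department = 'Finance'


0


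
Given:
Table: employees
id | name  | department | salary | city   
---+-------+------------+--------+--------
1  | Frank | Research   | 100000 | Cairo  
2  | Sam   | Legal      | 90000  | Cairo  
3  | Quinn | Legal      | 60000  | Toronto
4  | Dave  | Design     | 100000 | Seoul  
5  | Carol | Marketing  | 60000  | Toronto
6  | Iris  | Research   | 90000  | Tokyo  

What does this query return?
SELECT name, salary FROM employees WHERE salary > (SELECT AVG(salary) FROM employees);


Subquery: AVG(salary) = 83333.33
Filtering: salary > 83333.33
  Frank (100000) -> MATCH
  Sam (90000) -> MATCH
  Dave (100000) -> MATCH
  Iris (90000) -> MATCH


4 rows:
Frank, 100000
Sam, 90000
Dave, 100000
Iris, 90000


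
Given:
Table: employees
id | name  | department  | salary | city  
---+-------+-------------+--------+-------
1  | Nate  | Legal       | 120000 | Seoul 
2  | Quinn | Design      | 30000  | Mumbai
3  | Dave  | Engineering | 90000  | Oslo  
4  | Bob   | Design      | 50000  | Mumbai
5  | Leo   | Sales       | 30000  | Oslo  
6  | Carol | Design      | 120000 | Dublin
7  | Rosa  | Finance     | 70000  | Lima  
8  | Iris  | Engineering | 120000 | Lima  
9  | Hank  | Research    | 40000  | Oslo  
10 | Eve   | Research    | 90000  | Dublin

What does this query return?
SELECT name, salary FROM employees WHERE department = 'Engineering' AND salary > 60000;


Filtering: department = 'Engineering' AND salary > 60000
Matching: 2 rows

2 rows:
Dave, 90000
Iris, 120000


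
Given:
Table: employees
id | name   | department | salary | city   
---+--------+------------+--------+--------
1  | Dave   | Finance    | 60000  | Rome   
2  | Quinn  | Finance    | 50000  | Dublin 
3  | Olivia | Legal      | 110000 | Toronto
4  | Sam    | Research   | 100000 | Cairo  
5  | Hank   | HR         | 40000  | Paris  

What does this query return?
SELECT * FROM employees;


SELECT * returns all 5 rows with all columns

5 rows:
1, Dave, Finance, 60000, Rome
2, Quinn, Finance, 50000, Dublin
3, Olivia, Legal, 110000, Toronto
4, Sam, Research, 100000, Cairo
5, Hank, HR, 40000, Paris


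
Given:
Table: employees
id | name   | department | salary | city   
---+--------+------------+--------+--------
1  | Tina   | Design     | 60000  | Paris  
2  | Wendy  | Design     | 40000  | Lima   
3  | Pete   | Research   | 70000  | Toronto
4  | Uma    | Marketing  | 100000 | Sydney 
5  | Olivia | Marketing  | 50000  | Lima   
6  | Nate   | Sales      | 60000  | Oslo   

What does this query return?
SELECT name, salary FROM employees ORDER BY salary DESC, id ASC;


Sorting by salary DESC, then id ASC for ties

6 rows:
Uma, 100000
Pete, 70000
Tina, 60000
Nate, 60000
Olivia, 50000
Wendy, 40000


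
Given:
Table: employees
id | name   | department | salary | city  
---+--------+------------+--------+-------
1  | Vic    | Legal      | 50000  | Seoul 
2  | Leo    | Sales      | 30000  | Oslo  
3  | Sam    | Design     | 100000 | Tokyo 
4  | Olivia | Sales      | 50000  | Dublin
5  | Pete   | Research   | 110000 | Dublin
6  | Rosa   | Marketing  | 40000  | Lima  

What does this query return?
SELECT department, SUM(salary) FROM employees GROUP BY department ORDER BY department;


Summing salary within each department:
  Design: 100000 = 100000
  Legal: 50000 = 50000
  Marketing: 40000 = 40000
  Research: 110000 = 110000
  Sales: 30000 + 50000 = 80000


5 groups:
Design, 100000
Legal, 50000
Marketing, 40000
Research, 110000
Sales, 80000


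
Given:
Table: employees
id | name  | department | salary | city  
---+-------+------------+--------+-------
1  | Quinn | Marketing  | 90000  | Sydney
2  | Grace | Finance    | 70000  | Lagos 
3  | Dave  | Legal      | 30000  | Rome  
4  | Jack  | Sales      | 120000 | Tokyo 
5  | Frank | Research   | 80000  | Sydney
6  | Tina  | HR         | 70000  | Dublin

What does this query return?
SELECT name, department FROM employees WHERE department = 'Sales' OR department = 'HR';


Filtering: department = 'Sales' OR 'HR'
Matching: 2 rows

2 rows:
Jack, Sales
Tina, HR


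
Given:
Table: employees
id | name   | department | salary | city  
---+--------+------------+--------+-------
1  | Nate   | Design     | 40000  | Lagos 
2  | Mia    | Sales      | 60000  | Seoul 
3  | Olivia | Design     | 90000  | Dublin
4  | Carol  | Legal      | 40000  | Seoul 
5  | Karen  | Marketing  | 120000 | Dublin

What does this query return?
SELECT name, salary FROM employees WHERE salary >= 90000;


Filtering: salary >= 90000
Matching: 2 rows

2 rows:
Olivia, 90000
Karen, 120000


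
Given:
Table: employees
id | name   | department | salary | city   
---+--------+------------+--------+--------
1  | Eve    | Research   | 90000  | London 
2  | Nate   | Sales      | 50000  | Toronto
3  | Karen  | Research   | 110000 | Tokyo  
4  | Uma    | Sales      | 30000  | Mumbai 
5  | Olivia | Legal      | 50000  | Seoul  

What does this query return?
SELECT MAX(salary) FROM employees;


Salaries: 90000, 50000, 110000, 30000, 50000
MAX = 110000

110000


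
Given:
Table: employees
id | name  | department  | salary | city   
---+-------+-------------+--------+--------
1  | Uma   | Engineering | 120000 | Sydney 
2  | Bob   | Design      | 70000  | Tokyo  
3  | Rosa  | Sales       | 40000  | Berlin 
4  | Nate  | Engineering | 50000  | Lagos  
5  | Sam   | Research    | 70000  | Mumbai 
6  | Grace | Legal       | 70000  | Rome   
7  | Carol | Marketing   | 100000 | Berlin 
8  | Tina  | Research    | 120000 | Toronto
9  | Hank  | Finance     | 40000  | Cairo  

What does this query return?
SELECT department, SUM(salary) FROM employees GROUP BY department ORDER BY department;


Summing salary within each department:
  Design: 70000 = 70000
  Engineering: 120000 + 50000 = 170000
  Finance: 40000 = 40000
  Legal: 70000 = 70000
  Marketing: 100000 = 100000
  Research: 70000 + 120000 = 190000
  Sales: 40000 = 40000


7 groups:
Design, 70000
Engineering, 170000
Finance, 40000
Legal, 70000
Marketing, 100000
Research, 190000
Sales, 40000


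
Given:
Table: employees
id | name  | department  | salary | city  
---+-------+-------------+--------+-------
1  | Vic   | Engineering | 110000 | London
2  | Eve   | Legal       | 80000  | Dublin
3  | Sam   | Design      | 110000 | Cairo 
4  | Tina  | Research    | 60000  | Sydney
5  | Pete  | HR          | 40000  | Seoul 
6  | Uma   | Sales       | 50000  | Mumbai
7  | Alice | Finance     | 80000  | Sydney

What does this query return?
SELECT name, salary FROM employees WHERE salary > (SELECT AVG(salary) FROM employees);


Subquery: AVG(salary) = 75714.29
Filtering: salary > 75714.29
  Vic (110000) -> MATCH
  Eve (80000) -> MATCH
  Sam (110000) -> MATCH
  Alice (80000) -> MATCH


4 rows:
Vic, 110000
Eve, 80000
Sam, 110000
Alice, 80000


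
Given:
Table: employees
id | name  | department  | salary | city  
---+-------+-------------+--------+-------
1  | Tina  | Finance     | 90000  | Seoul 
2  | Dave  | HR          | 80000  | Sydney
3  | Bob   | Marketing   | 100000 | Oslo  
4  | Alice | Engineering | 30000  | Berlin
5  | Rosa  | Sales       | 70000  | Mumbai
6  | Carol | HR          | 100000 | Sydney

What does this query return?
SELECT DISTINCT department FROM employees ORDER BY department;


All 'department' values (row order): Finance, HR, Marketing, Engineering, Sales, HR
Removing duplicates leaves 5 unique value(s).

5 values:
Engineering
Finance
HR
Marketing
Sales


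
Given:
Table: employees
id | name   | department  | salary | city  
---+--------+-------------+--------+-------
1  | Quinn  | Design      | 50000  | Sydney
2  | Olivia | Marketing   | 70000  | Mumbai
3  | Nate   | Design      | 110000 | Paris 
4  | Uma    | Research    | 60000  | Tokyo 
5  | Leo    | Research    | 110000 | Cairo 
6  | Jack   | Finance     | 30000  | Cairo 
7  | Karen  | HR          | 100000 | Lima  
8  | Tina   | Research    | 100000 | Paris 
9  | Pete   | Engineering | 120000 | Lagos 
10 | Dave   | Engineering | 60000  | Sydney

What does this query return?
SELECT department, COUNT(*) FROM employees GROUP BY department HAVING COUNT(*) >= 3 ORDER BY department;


Groups with count >= 3:
  Research: 3 -> PASS
  Design: 2 -> filtered out
  Engineering: 2 -> filtered out
  Finance: 1 -> filtered out
  HR: 1 -> filtered out
  Marketing: 1 -> filtered out


1 groups:
Research, 3


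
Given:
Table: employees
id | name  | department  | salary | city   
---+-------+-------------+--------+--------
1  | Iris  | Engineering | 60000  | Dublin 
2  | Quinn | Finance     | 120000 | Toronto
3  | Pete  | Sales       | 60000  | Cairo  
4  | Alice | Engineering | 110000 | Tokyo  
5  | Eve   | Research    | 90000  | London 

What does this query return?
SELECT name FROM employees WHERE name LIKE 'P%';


LIKE 'P%' matches names starting with 'P'
Matching: 1

1 rows:
Pete


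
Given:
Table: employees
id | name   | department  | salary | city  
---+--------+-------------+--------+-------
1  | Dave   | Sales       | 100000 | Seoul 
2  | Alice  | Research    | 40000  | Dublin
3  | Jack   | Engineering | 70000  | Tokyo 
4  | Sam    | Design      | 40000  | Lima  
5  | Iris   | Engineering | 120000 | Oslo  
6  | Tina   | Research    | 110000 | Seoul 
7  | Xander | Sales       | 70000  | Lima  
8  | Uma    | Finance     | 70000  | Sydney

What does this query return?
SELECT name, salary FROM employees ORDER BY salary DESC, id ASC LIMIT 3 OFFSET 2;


Sort by salary DESC (id ASC tiebreak), then skip 2 and take 3
Rows 3 through 5

3 rows:
Dave, 100000
Jack, 70000
Xander, 70000


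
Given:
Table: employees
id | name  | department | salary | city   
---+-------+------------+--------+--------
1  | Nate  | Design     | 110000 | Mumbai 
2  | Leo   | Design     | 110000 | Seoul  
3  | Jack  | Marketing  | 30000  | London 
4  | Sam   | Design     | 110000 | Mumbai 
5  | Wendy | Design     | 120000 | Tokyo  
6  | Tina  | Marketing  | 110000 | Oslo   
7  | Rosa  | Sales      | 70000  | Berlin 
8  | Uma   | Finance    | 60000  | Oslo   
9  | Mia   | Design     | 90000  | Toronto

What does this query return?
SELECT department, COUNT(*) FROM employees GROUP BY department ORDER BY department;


Assigning each row to its department group:
  Nate -> Design
  Leo -> Design
  Jack -> Marketing
  Sam -> Design
  Wendy -> Design
  Tina -> Marketing
  Rosa -> Sales
  Uma -> Finance
  Mia -> Design


4 groups:
Design, 5
Finance, 1
Marketing, 2
Sales, 1


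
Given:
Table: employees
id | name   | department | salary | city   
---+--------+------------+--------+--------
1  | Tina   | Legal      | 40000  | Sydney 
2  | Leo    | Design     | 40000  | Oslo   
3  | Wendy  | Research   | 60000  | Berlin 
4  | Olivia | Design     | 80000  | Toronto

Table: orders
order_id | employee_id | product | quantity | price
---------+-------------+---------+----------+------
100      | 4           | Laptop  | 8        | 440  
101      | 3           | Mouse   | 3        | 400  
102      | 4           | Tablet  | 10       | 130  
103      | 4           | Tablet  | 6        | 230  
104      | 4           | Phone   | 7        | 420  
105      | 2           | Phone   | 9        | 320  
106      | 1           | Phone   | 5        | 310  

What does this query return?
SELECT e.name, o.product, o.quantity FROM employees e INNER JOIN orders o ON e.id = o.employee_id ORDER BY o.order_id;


Joining employees.id = orders.employee_id:
  employee Olivia (id=4) -> order Laptop
  employee Wendy (id=3) -> order Mouse
  employee Olivia (id=4) -> order Tablet
  employee Olivia (id=4) -> order Tablet
  employee Olivia (id=4) -> order Phone
  employee Leo (id=2) -> order Phone
  employee Tina (id=1) -> order Phone


7 rows:
Olivia, Laptop, 8
Wendy, Mouse, 3
Olivia, Tablet, 10
Olivia, Tablet, 6
Olivia, Phone, 7
Leo, Phone, 9
Tina, Phone, 5


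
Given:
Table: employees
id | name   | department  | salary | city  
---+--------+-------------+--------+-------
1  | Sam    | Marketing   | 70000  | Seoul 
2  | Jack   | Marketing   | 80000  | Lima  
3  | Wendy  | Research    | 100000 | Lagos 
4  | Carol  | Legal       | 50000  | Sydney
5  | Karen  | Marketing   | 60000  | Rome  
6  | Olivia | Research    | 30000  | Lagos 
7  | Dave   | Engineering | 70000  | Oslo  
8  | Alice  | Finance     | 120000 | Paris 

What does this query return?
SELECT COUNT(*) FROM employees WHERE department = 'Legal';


Counting rows where department = 'Legal'
  Carol -> MATCH


1


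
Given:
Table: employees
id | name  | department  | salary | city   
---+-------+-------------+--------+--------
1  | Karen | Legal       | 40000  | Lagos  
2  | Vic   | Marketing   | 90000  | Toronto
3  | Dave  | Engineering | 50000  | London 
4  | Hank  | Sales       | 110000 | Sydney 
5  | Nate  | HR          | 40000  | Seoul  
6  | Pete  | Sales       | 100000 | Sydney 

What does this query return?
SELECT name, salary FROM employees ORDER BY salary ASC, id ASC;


Sorting by salary ASC, then id ASC for ties

6 rows:
Karen, 40000
Nate, 40000
Dave, 50000
Vic, 90000
Pete, 100000
Hank, 110000


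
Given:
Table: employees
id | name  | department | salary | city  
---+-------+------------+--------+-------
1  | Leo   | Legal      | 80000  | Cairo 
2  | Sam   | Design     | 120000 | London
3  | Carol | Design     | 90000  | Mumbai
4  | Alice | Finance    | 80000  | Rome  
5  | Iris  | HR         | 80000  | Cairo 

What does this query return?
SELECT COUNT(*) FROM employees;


COUNT(*) counts all rows

5


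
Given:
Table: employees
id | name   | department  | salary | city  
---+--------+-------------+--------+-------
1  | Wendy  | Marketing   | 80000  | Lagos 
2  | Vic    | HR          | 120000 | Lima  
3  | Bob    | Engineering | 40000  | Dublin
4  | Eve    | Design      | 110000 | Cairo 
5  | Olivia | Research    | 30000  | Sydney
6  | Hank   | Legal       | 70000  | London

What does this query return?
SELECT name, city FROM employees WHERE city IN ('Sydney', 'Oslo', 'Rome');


Filtering: city IN ('Sydney', 'Oslo', 'Rome')
Matching: 1 rows

1 rows:
Olivia, Sydney


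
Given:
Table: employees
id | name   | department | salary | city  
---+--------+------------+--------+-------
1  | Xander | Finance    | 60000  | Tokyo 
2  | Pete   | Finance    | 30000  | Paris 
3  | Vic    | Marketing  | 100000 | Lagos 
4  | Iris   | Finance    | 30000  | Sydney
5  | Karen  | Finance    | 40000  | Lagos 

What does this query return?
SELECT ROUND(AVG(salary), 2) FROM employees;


SUM(salary) = 260000
COUNT = 5
ROUND(AVG, 2) = ROUND(260000 / 5, 2) = 52000.0

52000.0


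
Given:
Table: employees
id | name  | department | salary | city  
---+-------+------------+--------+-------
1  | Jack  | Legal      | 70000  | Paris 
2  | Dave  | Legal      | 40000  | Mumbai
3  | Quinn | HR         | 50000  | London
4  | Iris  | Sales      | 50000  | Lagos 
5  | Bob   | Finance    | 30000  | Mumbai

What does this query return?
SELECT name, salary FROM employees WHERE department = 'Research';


Filtering: department = 'Research'
Matching rows: 0

Empty result set (0 rows)


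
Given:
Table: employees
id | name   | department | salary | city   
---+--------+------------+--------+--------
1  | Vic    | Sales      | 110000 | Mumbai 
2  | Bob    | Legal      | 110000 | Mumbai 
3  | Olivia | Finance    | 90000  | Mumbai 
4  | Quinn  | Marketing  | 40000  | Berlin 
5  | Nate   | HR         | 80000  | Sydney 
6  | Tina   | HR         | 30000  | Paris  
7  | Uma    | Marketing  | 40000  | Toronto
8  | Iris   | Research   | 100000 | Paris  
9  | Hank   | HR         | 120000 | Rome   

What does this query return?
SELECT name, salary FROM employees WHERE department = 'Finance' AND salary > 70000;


Filtering: department = 'Finance' AND salary > 70000
Matching: 1 rows

1 rows:
Olivia, 90000


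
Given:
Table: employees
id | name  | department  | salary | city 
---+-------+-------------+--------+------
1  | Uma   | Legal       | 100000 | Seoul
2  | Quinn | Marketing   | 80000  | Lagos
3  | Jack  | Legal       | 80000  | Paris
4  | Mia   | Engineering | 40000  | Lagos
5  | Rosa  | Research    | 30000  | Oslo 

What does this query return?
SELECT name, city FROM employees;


Projecting columns: name, city

5 rows:
Uma, Seoul
Quinn, Lagos
Jack, Paris
Mia, Lagos
Rosa, Oslo


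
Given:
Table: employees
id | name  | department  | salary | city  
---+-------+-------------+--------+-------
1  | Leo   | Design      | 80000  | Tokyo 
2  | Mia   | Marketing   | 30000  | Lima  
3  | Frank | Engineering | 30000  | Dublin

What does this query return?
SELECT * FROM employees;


SELECT * returns all 3 rows with all columns

3 rows:
1, Leo, Design, 80000, Tokyo
2, Mia, Marketing, 30000, Lima
3, Frank, Engineering, 30000, Dublin


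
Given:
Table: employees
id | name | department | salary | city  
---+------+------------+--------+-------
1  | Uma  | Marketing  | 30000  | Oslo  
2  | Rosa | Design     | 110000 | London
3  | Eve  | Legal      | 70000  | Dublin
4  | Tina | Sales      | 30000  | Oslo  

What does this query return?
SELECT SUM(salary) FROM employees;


SUM(salary) = 30000 + 110000 + 70000 + 30000 = 240000

240000


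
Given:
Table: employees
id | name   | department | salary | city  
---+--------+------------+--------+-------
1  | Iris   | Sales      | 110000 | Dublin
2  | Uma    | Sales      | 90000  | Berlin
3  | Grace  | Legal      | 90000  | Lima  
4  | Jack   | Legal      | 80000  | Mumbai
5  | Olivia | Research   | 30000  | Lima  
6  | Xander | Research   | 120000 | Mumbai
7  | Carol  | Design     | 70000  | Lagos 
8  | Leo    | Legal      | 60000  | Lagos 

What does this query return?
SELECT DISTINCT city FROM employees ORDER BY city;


All 'city' values (row order): Dublin, Berlin, Lima, Mumbai, Lima, Mumbai, Lagos, Lagos
Removing duplicates leaves 5 unique value(s).

5 values:
Berlin
Dublin
Lagos
Lima
Mumbai


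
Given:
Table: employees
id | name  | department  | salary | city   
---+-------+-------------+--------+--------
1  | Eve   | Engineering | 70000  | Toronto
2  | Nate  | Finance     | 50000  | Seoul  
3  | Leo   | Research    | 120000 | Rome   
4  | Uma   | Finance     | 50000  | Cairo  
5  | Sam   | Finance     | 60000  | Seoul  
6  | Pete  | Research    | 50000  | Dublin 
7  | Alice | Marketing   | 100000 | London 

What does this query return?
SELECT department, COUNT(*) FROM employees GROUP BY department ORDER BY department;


Assigning each row to its department group:
  Eve -> Engineering
  Nate -> Finance
  Leo -> Research
  Uma -> Finance
  Sam -> Finance
  Pete -> Research
  Alice -> Marketing


4 groups:
Engineering, 1
Finance, 3
Marketing, 1
Research, 2


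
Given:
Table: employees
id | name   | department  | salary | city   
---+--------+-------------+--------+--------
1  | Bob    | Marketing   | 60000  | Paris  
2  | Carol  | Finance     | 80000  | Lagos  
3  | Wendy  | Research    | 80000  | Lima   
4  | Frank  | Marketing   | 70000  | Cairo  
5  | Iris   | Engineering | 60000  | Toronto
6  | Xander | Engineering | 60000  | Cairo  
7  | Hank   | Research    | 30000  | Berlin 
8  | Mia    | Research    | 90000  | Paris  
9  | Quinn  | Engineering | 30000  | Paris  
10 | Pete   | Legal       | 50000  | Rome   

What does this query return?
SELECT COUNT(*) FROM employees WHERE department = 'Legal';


Counting rows where department = 'Legal'
  Pete -> MATCH


1


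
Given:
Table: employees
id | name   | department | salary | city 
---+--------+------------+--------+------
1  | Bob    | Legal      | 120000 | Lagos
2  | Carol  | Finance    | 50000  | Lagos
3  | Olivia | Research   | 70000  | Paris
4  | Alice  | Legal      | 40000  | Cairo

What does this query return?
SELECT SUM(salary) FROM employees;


SUM(salary) = 120000 + 50000 + 70000 + 40000 = 280000

280000


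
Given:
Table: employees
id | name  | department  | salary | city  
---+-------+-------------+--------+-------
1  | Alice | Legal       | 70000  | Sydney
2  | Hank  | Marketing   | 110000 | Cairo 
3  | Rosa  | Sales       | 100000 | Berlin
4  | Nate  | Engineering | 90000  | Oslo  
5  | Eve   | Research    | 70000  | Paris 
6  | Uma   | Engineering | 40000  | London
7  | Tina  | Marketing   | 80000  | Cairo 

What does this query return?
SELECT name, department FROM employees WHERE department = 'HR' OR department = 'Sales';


Filtering: department = 'HR' OR 'Sales'
Matching: 1 rows

1 rows:
Rosa, Sales


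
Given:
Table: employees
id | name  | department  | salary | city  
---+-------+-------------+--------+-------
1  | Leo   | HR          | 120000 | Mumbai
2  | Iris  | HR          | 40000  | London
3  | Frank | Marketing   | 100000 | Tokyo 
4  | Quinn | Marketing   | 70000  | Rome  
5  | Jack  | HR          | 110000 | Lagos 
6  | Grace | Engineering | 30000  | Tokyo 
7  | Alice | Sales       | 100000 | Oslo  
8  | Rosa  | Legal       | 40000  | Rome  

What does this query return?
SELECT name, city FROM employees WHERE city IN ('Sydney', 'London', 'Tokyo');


Filtering: city IN ('Sydney', 'London', 'Tokyo')
Matching: 3 rows

3 rows:
Iris, London
Frank, Tokyo
Grace, Tokyo


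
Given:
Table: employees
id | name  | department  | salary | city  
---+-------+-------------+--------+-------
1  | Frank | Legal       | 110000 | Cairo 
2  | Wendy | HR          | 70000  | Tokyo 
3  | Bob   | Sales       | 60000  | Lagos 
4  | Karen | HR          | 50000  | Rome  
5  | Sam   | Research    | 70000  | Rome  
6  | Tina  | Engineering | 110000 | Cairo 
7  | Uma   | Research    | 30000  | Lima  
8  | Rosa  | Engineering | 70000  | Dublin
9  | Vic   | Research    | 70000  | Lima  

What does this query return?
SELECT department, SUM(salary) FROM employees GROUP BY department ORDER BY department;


Summing salary within each department:
  Engineering: 110000 + 70000 = 180000
  HR: 70000 + 50000 = 120000
  Legal: 110000 = 110000
  Research: 70000 + 30000 + 70000 = 170000
  Sales: 60000 = 60000


5 groups:
Engineering, 180000
HR, 120000
Legal, 110000
Research, 170000
Sales, 60000


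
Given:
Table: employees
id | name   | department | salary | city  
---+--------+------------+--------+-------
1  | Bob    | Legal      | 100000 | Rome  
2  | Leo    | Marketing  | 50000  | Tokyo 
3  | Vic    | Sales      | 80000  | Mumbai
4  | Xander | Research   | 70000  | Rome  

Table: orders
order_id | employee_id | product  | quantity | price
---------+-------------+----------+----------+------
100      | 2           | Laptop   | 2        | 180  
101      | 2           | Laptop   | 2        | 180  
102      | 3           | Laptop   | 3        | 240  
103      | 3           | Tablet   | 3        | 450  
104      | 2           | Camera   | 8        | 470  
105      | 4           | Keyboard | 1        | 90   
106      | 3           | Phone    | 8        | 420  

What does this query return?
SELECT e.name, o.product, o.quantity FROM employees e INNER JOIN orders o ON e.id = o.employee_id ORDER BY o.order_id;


Joining employees.id = orders.employee_id:
  employee Leo (id=2) -> order Laptop
  employee Leo (id=2) -> order Laptop
  employee Vic (id=3) -> order Laptop
  employee Vic (id=3) -> order Tablet
  employee Leo (id=2) -> order Camera
  employee Xander (id=4) -> order Keyboard
  employee Vic (id=3) -> order Phone


7 rows:
Leo, Laptop, 2
Leo, Laptop, 2
Vic, Laptop, 3
Vic, Tablet, 3
Leo, Camera, 8
Xander, Keyboard, 1
Vic, Phone, 8


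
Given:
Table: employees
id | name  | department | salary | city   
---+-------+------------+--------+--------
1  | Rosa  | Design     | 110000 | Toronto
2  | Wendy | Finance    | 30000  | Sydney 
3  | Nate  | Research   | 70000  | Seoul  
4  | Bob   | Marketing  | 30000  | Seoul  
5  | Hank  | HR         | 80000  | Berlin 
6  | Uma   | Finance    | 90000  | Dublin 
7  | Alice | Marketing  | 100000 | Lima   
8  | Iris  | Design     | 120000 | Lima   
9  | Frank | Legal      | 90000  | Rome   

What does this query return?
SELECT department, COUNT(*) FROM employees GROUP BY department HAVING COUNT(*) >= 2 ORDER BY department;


Groups with count >= 2:
  Design: 2 -> PASS
  Finance: 2 -> PASS
  Marketing: 2 -> PASS
  HR: 1 -> filtered out
  Legal: 1 -> filtered out
  Research: 1 -> filtered out


3 groups:
Design, 2
Finance, 2
Marketing, 2


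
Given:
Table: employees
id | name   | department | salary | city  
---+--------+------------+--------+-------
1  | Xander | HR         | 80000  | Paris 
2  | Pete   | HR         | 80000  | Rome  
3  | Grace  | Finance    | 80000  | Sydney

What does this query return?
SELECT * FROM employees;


SELECT * returns all 3 rows with all columns

3 rows:
1, Xander, HR, 80000, Paris
2, Pete, HR, 80000, Rome
3, Grace, Finance, 80000, Sydney


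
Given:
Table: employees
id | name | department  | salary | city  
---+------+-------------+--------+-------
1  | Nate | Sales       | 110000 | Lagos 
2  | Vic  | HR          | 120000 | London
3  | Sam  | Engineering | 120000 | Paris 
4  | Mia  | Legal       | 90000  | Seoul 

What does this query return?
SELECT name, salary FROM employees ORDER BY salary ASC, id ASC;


Sorting by salary ASC, then id ASC for ties

4 rows:
Mia, 90000
Nate, 110000
Vic, 120000
Sam, 120000


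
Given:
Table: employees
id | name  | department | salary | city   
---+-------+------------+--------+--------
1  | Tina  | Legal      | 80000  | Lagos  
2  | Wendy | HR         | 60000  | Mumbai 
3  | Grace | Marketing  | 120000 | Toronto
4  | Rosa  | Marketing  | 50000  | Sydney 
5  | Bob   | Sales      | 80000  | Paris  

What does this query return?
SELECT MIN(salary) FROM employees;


Salaries: 80000, 60000, 120000, 50000, 80000
MIN = 50000

50000


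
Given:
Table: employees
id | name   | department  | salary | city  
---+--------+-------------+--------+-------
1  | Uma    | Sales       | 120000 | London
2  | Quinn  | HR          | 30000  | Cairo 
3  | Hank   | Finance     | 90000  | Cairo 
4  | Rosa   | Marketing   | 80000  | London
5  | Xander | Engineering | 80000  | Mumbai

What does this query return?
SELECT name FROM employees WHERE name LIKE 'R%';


LIKE 'R%' matches names starting with 'R'
Matching: 1

1 rows:
Rosa


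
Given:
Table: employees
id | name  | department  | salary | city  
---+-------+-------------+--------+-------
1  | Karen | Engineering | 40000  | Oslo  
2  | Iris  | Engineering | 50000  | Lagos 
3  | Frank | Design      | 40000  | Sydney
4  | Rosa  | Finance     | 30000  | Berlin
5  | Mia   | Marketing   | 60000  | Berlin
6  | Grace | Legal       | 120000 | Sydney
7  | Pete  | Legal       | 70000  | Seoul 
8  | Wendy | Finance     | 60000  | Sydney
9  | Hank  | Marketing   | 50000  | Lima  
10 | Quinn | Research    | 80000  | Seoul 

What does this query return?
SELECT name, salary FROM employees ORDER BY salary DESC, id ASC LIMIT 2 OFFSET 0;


Sort by salary DESC (id ASC tiebreak), then skip 0 and take 2
Rows 1 through 2

2 rows:
Grace, 120000
Quinn, 80000


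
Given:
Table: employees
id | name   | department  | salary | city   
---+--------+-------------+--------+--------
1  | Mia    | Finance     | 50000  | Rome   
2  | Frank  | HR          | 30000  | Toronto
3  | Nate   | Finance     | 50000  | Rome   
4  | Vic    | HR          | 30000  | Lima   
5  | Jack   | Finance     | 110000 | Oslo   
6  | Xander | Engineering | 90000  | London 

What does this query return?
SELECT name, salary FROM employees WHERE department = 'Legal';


Filtering: department = 'Legal'
Matching rows: 0

Empty result set (0 rows)


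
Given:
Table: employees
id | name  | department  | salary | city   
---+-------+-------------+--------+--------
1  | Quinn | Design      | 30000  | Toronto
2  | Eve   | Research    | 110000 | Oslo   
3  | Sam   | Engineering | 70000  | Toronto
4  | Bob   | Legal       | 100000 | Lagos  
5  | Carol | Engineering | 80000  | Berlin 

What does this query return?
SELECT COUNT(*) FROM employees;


COUNT(*) counts all rows

5


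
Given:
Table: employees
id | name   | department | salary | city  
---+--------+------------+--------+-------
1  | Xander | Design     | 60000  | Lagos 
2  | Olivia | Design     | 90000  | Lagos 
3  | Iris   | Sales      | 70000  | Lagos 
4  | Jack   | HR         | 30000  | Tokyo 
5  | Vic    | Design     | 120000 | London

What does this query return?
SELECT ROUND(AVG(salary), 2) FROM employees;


SUM(salary) = 370000
COUNT = 5
ROUND(AVG, 2) = ROUND(370000 / 5, 2) = 74000.0

74000.0


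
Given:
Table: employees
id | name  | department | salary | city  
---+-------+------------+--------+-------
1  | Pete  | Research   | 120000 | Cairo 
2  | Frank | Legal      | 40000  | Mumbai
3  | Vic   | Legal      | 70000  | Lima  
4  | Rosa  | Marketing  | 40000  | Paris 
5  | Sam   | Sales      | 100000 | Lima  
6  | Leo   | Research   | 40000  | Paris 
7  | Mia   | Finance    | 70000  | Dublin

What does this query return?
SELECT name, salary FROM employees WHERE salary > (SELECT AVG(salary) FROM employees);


Subquery: AVG(salary) = 68571.43
Filtering: salary > 68571.43
  Pete (120000) -> MATCH
  Vic (70000) -> MATCH
  Sam (100000) -> MATCH
  Mia (70000) -> MATCH


4 rows:
Pete, 120000
Vic, 70000
Sam, 100000
Mia, 70000


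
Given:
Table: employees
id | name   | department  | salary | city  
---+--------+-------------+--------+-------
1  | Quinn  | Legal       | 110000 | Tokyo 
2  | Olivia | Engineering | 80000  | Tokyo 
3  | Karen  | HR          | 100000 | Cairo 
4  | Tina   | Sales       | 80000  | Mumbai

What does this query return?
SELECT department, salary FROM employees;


Projecting columns: department, salary

4 rows:
Legal, 110000
Engineering, 80000
HR, 100000
Sales, 80000


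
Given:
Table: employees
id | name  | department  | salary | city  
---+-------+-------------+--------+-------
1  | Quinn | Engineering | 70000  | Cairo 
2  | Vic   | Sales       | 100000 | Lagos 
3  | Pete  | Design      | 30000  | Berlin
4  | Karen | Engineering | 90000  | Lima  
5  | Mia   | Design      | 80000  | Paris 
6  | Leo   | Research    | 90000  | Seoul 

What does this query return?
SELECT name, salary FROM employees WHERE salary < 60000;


Filtering: salary < 60000
Matching: 1 rows

1 rows:
Pete, 30000


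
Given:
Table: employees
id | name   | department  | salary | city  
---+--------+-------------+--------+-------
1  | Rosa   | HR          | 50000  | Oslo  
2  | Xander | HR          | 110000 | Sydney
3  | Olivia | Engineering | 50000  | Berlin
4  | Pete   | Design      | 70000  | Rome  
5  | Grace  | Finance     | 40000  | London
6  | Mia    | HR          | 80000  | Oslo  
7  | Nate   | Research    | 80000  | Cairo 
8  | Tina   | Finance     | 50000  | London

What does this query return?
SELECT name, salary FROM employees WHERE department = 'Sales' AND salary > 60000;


Filtering: department = 'Sales' AND salary > 60000
Matching: 0 rows

Empty result set (0 rows)


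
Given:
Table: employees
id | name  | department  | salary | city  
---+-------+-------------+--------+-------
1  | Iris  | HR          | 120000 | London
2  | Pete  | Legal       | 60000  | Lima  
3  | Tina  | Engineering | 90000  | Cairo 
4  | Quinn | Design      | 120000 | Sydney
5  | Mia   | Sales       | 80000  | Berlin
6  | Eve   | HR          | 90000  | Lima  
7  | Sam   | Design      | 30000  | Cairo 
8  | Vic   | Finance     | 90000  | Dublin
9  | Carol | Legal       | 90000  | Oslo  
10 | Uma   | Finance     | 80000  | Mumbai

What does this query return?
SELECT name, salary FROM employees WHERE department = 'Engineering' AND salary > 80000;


Filtering: department = 'Engineering' AND salary > 80000
Matching: 1 rows

1 rows:
Tina, 90000


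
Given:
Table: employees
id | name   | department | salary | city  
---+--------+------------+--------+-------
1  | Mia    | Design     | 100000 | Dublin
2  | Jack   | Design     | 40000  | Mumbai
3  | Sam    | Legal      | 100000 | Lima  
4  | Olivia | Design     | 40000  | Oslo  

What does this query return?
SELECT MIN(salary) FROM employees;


Salaries: 100000, 40000, 100000, 40000
MIN = 40000

40000


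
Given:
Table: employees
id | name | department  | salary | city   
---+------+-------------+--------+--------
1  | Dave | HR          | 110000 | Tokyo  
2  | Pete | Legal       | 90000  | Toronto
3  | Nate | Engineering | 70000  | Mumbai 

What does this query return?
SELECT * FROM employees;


SELECT * returns all 3 rows with all columns

3 rows:
1, Dave, HR, 110000, Tokyo
2, Pete, Legal, 90000, Toronto
3, Nate, Engineering, 70000, Mumbai
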